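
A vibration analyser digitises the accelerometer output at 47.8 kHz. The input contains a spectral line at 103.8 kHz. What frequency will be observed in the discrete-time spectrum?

103.8 kHz mod fs = 8.2 kHz.
8.2 kHz ≤ fs/2 = 23.9 kHz, appears at 8.2 kHz.

8.2 kHz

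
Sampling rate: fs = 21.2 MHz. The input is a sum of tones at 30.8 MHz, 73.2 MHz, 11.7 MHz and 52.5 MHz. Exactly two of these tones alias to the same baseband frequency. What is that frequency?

9.6 MHz

fs/2 = 10.6 MHz.
30.8 MHz mod fs = 9.6 MHz.
9.6 MHz ≤ fs/2 = 10.6 MHz, appears at 9.6 MHz.
73.2 MHz mod fs = 9.6 MHz.
9.6 MHz ≤ fs/2 = 10.6 MHz, appears at 9.6 MHz.
11.7 MHz > fs/2 = 10.6 MHz, folds to fs − 11.7 MHz = 9.5 MHz.
52.5 MHz mod fs = 10.1 MHz.
10.1 MHz ≤ fs/2 = 10.6 MHz, appears at 10.1 MHz.
30.8 MHz and 73.2 MHz both map to 9.6 MHz.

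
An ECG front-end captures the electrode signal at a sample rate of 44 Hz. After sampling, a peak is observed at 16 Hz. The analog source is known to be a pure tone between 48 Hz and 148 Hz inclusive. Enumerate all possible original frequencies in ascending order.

60 Hz, 72 Hz, 104 Hz, 116 Hz, 148 Hz

Frequencies that alias to 16 Hz are k·fs ± 16 Hz for integer k ≥ 0.
k=0: 16 Hz.
k=1: 28 Hz, 60 Hz.
k=2: 72 Hz, 104 Hz.
k=3: 116 Hz, 148 Hz.
k=4: 160 Hz, 192 Hz.
Within [48 Hz, 148 Hz]: 60 Hz, 72 Hz, 104 Hz, 116 Hz, 148 Hz.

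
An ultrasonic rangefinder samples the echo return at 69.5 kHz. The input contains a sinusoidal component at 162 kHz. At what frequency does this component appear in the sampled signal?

162 kHz mod fs = 23 kHz.
23 kHz ≤ fs/2 = 34.75 kHz, appears at 23 kHz.

23 kHz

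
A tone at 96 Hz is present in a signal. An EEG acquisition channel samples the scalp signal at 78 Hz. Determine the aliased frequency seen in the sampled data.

96 Hz mod fs = 18 Hz.
18 Hz ≤ fs/2 = 39 Hz, appears at 18 Hz.

18 Hz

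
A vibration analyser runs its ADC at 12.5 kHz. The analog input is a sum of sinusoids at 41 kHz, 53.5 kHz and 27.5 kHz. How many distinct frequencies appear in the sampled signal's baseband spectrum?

2

fs/2 = 6.25 kHz.
41 kHz mod fs = 3.5 kHz.
3.5 kHz ≤ fs/2 = 6.25 kHz, appears at 3.5 kHz.
53.5 kHz mod fs = 3.5 kHz.
3.5 kHz ≤ fs/2 = 6.25 kHz, appears at 3.5 kHz.
27.5 kHz mod fs = 2.5 kHz.
2.5 kHz ≤ fs/2 = 6.25 kHz, appears at 2.5 kHz.
Distinct values: {2.5 kHz, 3.5 kHz} → 2.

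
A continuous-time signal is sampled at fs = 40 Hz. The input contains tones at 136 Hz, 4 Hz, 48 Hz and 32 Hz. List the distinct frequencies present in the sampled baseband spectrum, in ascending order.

fs/2 = 20 Hz.
136 Hz mod fs = 16 Hz.
16 Hz ≤ fs/2 = 20 Hz, appears at 16 Hz.
4 Hz ≤ fs/2 = 20 Hz, passes unchanged.
48 Hz mod fs = 8 Hz.
8 Hz ≤ fs/2 = 20 Hz, appears at 8 Hz.
32 Hz > fs/2 = 20 Hz, folds to fs − 32 Hz = 8 Hz.
Distinct values: {4 Hz, 8 Hz, 16 Hz}.

4 Hz, 8 Hz, 16 Hz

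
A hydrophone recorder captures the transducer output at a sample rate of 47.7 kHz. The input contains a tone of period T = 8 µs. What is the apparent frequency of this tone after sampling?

18.1 kHz

T = 8 µs → f = 1/T = 125 kHz.
125 kHz mod fs = 29.6 kHz.
29.6 kHz > fs/2 = 23.85 kHz, folds to fs − 29.6 kHz = 18.1 kHz.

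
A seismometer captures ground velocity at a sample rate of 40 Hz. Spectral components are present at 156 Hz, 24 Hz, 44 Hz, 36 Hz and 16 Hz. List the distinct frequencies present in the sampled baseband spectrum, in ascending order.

fs/2 = 20 Hz.
156 Hz mod fs = 36 Hz.
36 Hz > fs/2 = 20 Hz, folds to fs − 36 Hz = 4 Hz.
24 Hz > fs/2 = 20 Hz, folds to fs − 24 Hz = 16 Hz.
44 Hz mod fs = 4 Hz.
4 Hz ≤ fs/2 = 20 Hz, appears at 4 Hz.
36 Hz > fs/2 = 20 Hz, folds to fs − 36 Hz = 4 Hz.
16 Hz ≤ fs/2 = 20 Hz, passes unchanged.
Distinct values: {4 Hz, 16 Hz}.

4 Hz, 16 Hz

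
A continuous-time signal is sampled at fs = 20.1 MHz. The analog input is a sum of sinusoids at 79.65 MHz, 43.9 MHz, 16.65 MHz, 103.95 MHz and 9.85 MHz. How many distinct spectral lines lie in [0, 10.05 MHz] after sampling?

4

fs/2 = 10.05 MHz.
79.65 MHz mod fs = 19.35 MHz.
19.35 MHz > fs/2 = 10.05 MHz, folds to fs − 19.35 MHz = 0.75 MHz.
43.9 MHz mod fs = 3.7 MHz.
3.7 MHz ≤ fs/2 = 10.05 MHz, appears at 3.7 MHz.
16.65 MHz > fs/2 = 10.05 MHz, folds to fs − 16.65 MHz = 3.45 MHz.
103.95 MHz mod fs = 3.45 MHz.
3.45 MHz ≤ fs/2 = 10.05 MHz, appears at 3.45 MHz.
9.85 MHz ≤ fs/2 = 10.05 MHz, passes unchanged.
Distinct values: {0.75 MHz, 3.45 MHz, 3.7 MHz, 9.85 MHz} → 4.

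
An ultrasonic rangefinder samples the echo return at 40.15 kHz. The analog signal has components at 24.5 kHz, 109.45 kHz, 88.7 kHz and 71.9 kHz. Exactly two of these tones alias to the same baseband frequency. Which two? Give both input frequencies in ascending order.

fs/2 = 20.075 kHz.
24.5 kHz > fs/2 = 20.075 kHz, folds to fs − 24.5 kHz = 15.65 kHz.
109.45 kHz mod fs = 29.15 kHz.
29.15 kHz > fs/2 = 20.075 kHz, folds to fs − 29.15 kHz = 11 kHz.
88.7 kHz mod fs = 8.4 kHz.
8.4 kHz ≤ fs/2 = 20.075 kHz, appears at 8.4 kHz.
71.9 kHz mod fs = 31.75 kHz.
31.75 kHz > fs/2 = 20.075 kHz, folds to fs − 31.75 kHz = 8.4 kHz.
71.9 kHz and 88.7 kHz both map to 8.4 kHz.

71.9 kHz, 88.7 kHz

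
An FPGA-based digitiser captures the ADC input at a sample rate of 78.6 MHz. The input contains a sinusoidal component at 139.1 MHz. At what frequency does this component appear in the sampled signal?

139.1 MHz mod fs = 60.5 MHz.
60.5 MHz > fs/2 = 39.3 MHz, folds to fs − 60.5 MHz = 18.1 MHz.

18.1 MHz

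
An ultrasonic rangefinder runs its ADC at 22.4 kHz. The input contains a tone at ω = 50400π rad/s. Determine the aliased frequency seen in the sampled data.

2.8 kHz

ω = 50400π rad/s → f = ω/(2π) = 25200 Hz = 25.2 kHz.
25.2 kHz mod fs = 2.8 kHz.
2.8 kHz ≤ fs/2 = 11.2 kHz, appears at 2.8 kHz.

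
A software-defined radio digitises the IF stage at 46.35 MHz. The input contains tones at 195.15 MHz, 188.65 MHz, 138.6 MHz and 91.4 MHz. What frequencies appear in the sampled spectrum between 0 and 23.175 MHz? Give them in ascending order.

0.45 MHz, 1.3 MHz, 3.25 MHz, 9.75 MHz

fs/2 = 23.175 MHz.
195.15 MHz mod fs = 9.75 MHz.
9.75 MHz ≤ fs/2 = 23.175 MHz, appears at 9.75 MHz.
188.65 MHz mod fs = 3.25 MHz.
3.25 MHz ≤ fs/2 = 23.175 MHz, appears at 3.25 MHz.
138.6 MHz mod fs = 45.9 MHz.
45.9 MHz > fs/2 = 23.175 MHz, folds to fs − 45.9 MHz = 0.45 MHz.
91.4 MHz mod fs = 45.05 MHz.
45.05 MHz > fs/2 = 23.175 MHz, folds to fs − 45.05 MHz = 1.3 MHz.
Distinct values: {0.45 MHz, 1.3 MHz, 3.25 MHz, 9.75 MHz}.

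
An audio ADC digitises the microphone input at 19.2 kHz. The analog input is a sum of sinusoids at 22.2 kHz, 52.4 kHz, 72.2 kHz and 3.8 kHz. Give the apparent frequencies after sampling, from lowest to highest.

fs/2 = 9.6 kHz.
22.2 kHz mod fs = 3 kHz.
3 kHz ≤ fs/2 = 9.6 kHz, appears at 3 kHz.
52.4 kHz mod fs = 14 kHz.
14 kHz > fs/2 = 9.6 kHz, folds to fs − 14 kHz = 5.2 kHz.
72.2 kHz mod fs = 14.6 kHz.
14.6 kHz > fs/2 = 9.6 kHz, folds to fs − 14.6 kHz = 4.6 kHz.
3.8 kHz ≤ fs/2 = 9.6 kHz, passes unchanged.
Distinct values: {3 kHz, 3.8 kHz, 4.6 kHz, 5.2 kHz}.

3 kHz, 3.8 kHz, 4.6 kHz, 5.2 kHz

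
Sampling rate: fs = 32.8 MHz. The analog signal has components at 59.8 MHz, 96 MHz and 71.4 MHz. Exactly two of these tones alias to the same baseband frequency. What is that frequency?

fs/2 = 16.4 MHz.
59.8 MHz mod fs = 27 MHz.
27 MHz > fs/2 = 16.4 MHz, folds to fs − 27 MHz = 5.8 MHz.
96 MHz mod fs = 30.4 MHz.
30.4 MHz > fs/2 = 16.4 MHz, folds to fs − 30.4 MHz = 2.4 MHz.
71.4 MHz mod fs = 5.8 MHz.
5.8 MHz ≤ fs/2 = 16.4 MHz, appears at 5.8 MHz.
59.8 MHz and 71.4 MHz both map to 5.8 MHz.

5.8 MHz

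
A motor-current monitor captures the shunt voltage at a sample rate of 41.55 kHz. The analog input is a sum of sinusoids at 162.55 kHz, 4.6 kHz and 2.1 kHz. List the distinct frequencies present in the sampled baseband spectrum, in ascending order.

fs/2 = 20.775 kHz.
162.55 kHz mod fs = 37.9 kHz.
37.9 kHz > fs/2 = 20.775 kHz, folds to fs − 37.9 kHz = 3.65 kHz.
4.6 kHz ≤ fs/2 = 20.775 kHz, passes unchanged.
2.1 kHz ≤ fs/2 = 20.775 kHz, passes unchanged.
Distinct values: {2.1 kHz, 3.65 kHz, 4.6 kHz}.

2.1 kHz, 3.65 kHz, 4.6 kHz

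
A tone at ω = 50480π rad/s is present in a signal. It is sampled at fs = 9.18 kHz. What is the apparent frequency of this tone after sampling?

2.3 kHz

ω = 50480π rad/s → f = ω/(2π) = 25240 Hz = 25.24 kHz.
25.24 kHz mod fs = 6.88 kHz.
6.88 kHz > fs/2 = 4.59 kHz, folds to fs − 6.88 kHz = 2.3 kHz.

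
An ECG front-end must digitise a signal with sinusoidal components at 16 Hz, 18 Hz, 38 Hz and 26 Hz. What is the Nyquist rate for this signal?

76 Hz

Highest-frequency component: 38 Hz.
Nyquist rate = 2 × 38 Hz = 76 Hz.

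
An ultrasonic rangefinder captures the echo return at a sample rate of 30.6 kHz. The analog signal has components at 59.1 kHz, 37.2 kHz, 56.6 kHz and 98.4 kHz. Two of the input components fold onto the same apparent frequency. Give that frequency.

6.6 kHz

fs/2 = 15.3 kHz.
59.1 kHz mod fs = 28.5 kHz.
28.5 kHz > fs/2 = 15.3 kHz, folds to fs − 28.5 kHz = 2.1 kHz.
37.2 kHz mod fs = 6.6 kHz.
6.6 kHz ≤ fs/2 = 15.3 kHz, appears at 6.6 kHz.
56.6 kHz mod fs = 26 kHz.
26 kHz > fs/2 = 15.3 kHz, folds to fs − 26 kHz = 4.6 kHz.
98.4 kHz mod fs = 6.6 kHz.
6.6 kHz ≤ fs/2 = 15.3 kHz, appears at 6.6 kHz.
37.2 kHz and 98.4 kHz both map to 6.6 kHz.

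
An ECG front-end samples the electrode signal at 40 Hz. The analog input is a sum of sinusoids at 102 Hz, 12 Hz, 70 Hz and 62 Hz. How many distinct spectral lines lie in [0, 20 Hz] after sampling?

3

fs/2 = 20 Hz.
102 Hz mod fs = 22 Hz.
22 Hz > fs/2 = 20 Hz, folds to fs − 22 Hz = 18 Hz.
12 Hz ≤ fs/2 = 20 Hz, passes unchanged.
70 Hz mod fs = 30 Hz.
30 Hz > fs/2 = 20 Hz, folds to fs − 30 Hz = 10 Hz.
62 Hz mod fs = 22 Hz.
22 Hz > fs/2 = 20 Hz, folds to fs − 22 Hz = 18 Hz.
Distinct values: {10 Hz, 12 Hz, 18 Hz} → 3.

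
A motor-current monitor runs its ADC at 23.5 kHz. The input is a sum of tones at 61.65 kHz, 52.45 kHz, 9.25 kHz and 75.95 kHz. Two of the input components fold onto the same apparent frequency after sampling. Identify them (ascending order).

fs/2 = 11.75 kHz.
61.65 kHz mod fs = 14.65 kHz.
14.65 kHz > fs/2 = 11.75 kHz, folds to fs − 14.65 kHz = 8.85 kHz.
52.45 kHz mod fs = 5.45 kHz.
5.45 kHz ≤ fs/2 = 11.75 kHz, appears at 5.45 kHz.
9.25 kHz ≤ fs/2 = 11.75 kHz, passes unchanged.
75.95 kHz mod fs = 5.45 kHz.
5.45 kHz ≤ fs/2 = 11.75 kHz, appears at 5.45 kHz.
52.45 kHz and 75.95 kHz both map to 5.45 kHz.

52.45 kHz, 75.95 kHz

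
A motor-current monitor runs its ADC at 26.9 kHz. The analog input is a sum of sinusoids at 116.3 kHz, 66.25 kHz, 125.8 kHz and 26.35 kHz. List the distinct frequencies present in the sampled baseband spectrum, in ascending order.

0.55 kHz, 8.7 kHz, 12.45 kHz

fs/2 = 13.45 kHz.
116.3 kHz mod fs = 8.7 kHz.
8.7 kHz ≤ fs/2 = 13.45 kHz, appears at 8.7 kHz.
66.25 kHz mod fs = 12.45 kHz.
12.45 kHz ≤ fs/2 = 13.45 kHz, appears at 12.45 kHz.
125.8 kHz mod fs = 18.2 kHz.
18.2 kHz > fs/2 = 13.45 kHz, folds to fs − 18.2 kHz = 8.7 kHz.
26.35 kHz > fs/2 = 13.45 kHz, folds to fs − 26.35 kHz = 0.55 kHz.
Distinct values: {0.55 kHz, 8.7 kHz, 12.45 kHz}.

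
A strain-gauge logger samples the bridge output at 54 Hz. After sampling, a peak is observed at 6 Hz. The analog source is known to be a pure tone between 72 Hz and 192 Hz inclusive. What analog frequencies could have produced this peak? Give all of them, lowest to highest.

Frequencies that alias to 6 Hz are k·fs ± 6 Hz for integer k ≥ 0.
k=0: 6 Hz.
k=1: 48 Hz, 60 Hz.
k=2: 102 Hz, 114 Hz.
k=3: 156 Hz, 168 Hz.
k=4: 210 Hz, 222 Hz.
Within [72 Hz, 192 Hz]: 102 Hz, 114 Hz, 156 Hz, 168 Hz.

102 Hz, 114 Hz, 156 Hz, 168 Hz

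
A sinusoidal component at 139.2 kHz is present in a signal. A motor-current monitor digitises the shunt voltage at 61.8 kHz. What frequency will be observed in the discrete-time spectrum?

139.2 kHz mod fs = 15.6 kHz.
15.6 kHz ≤ fs/2 = 30.9 kHz, appears at 15.6 kHz.

15.6 kHz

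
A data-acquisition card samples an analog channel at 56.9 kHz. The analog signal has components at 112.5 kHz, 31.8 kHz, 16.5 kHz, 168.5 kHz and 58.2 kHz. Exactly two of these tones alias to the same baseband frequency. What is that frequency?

1.3 kHz

fs/2 = 28.45 kHz.
112.5 kHz mod fs = 55.6 kHz.
55.6 kHz > fs/2 = 28.45 kHz, folds to fs − 55.6 kHz = 1.3 kHz.
31.8 kHz > fs/2 = 28.45 kHz, folds to fs − 31.8 kHz = 25.1 kHz.
16.5 kHz ≤ fs/2 = 28.45 kHz, passes unchanged.
168.5 kHz mod fs = 54.7 kHz.
54.7 kHz > fs/2 = 28.45 kHz, folds to fs − 54.7 kHz = 2.2 kHz.
58.2 kHz mod fs = 1.3 kHz.
1.3 kHz ≤ fs/2 = 28.45 kHz, appears at 1.3 kHz.
58.2 kHz and 112.5 kHz both map to 1.3 kHz.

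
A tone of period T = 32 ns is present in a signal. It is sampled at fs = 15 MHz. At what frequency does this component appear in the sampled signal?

1.25 MHz

T = 32 ns → f = 1/T = 31.25 MHz.
31.25 MHz mod fs = 1.25 MHz.
1.25 MHz ≤ fs/2 = 7.5 MHz, appears at 1.25 MHz.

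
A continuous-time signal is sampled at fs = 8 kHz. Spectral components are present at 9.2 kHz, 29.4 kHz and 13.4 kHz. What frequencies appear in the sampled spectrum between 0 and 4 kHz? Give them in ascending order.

fs/2 = 4 kHz.
9.2 kHz mod fs = 1.2 kHz.
1.2 kHz ≤ fs/2 = 4 kHz, appears at 1.2 kHz.
29.4 kHz mod fs = 5.4 kHz.
5.4 kHz > fs/2 = 4 kHz, folds to fs − 5.4 kHz = 2.6 kHz.
13.4 kHz mod fs = 5.4 kHz.
5.4 kHz > fs/2 = 4 kHz, folds to fs − 5.4 kHz = 2.6 kHz.
Distinct values: {1.2 kHz, 2.6 kHz}.

1.2 kHz, 2.6 kHz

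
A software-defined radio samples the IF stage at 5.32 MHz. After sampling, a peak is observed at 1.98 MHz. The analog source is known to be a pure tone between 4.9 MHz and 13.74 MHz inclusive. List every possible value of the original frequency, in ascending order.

7.3 MHz, 8.66 MHz, 12.62 MHz

Frequencies that alias to 1.98 MHz are k·fs ± 1.98 MHz for integer k ≥ 0.
k=0: 1.98 MHz.
k=1: 3.34 MHz, 7.3 MHz.
k=2: 8.66 MHz, 12.62 MHz.
k=3: 13.98 MHz, 17.94 MHz.
Within [4.9 MHz, 13.74 MHz]: 7.3 MHz, 8.66 MHz, 12.62 MHz.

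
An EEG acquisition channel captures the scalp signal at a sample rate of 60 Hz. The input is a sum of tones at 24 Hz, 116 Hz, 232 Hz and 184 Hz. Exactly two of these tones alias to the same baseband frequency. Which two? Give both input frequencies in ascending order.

116 Hz, 184 Hz

fs/2 = 30 Hz.
24 Hz ≤ fs/2 = 30 Hz, passes unchanged.
116 Hz mod fs = 56 Hz.
56 Hz > fs/2 = 30 Hz, folds to fs − 56 Hz = 4 Hz.
232 Hz mod fs = 52 Hz.
52 Hz > fs/2 = 30 Hz, folds to fs − 52 Hz = 8 Hz.
184 Hz mod fs = 4 Hz.
4 Hz ≤ fs/2 = 30 Hz, appears at 4 Hz.
116 Hz and 184 Hz both map to 4 Hz.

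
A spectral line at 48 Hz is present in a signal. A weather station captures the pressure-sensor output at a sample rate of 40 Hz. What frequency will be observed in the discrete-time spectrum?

8 Hz

48 Hz mod fs = 8 Hz.
8 Hz ≤ fs/2 = 20 Hz, appears at 8 Hz.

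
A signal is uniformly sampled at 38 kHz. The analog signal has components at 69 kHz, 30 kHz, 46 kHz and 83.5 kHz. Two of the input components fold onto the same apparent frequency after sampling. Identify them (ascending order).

30 kHz, 46 kHz

fs/2 = 19 kHz.
69 kHz mod fs = 31 kHz.
31 kHz > fs/2 = 19 kHz, folds to fs − 31 kHz = 7 kHz.
30 kHz > fs/2 = 19 kHz, folds to fs − 30 kHz = 8 kHz.
46 kHz mod fs = 8 kHz.
8 kHz ≤ fs/2 = 19 kHz, appears at 8 kHz.
83.5 kHz mod fs = 7.5 kHz.
7.5 kHz ≤ fs/2 = 19 kHz, appears at 7.5 kHz.
30 kHz and 46 kHz both map to 8 kHz.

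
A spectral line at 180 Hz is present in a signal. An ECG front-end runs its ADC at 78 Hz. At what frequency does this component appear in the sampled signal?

180 Hz mod fs = 24 Hz.
24 Hz ≤ fs/2 = 39 Hz, appears at 24 Hz.

24 Hz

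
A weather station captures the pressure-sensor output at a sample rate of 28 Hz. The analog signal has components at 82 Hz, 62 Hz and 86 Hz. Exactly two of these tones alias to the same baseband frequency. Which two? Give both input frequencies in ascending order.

fs/2 = 14 Hz.
82 Hz mod fs = 26 Hz.
26 Hz > fs/2 = 14 Hz, folds to fs − 26 Hz = 2 Hz.
62 Hz mod fs = 6 Hz.
6 Hz ≤ fs/2 = 14 Hz, appears at 6 Hz.
86 Hz mod fs = 2 Hz.
2 Hz ≤ fs/2 = 14 Hz, appears at 2 Hz.
82 Hz and 86 Hz both map to 2 Hz.

82 Hz, 86 Hz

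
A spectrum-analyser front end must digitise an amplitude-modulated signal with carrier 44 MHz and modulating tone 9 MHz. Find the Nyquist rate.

106 MHz

AM sidebands sit at fc ± fm = 35 MHz and 53 MHz.
Highest-frequency component: 53 MHz.
Nyquist rate = 2 × 53 MHz = 106 MHz.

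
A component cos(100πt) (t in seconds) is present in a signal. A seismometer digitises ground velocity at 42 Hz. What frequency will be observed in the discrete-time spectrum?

8 Hz

ω = 100π rad/s → f = ω/(2π) = 50 Hz.
50 Hz mod fs = 8 Hz.
8 Hz ≤ fs/2 = 21 Hz, appears at 8 Hz.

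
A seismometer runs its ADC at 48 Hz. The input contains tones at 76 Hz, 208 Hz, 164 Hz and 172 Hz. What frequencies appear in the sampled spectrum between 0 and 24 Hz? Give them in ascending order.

16 Hz, 20 Hz

fs/2 = 24 Hz.
76 Hz mod fs = 28 Hz.
28 Hz > fs/2 = 24 Hz, folds to fs − 28 Hz = 20 Hz.
208 Hz mod fs = 16 Hz.
16 Hz ≤ fs/2 = 24 Hz, appears at 16 Hz.
164 Hz mod fs = 20 Hz.
20 Hz ≤ fs/2 = 24 Hz, appears at 20 Hz.
172 Hz mod fs = 28 Hz.
28 Hz > fs/2 = 24 Hz, folds to fs − 28 Hz = 20 Hz.
Distinct values: {16 Hz, 20 Hz}.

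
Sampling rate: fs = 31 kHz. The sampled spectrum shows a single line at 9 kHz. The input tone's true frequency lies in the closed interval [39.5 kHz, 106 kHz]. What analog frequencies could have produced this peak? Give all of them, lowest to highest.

Frequencies that alias to 9 kHz are k·fs ± 9 kHz for integer k ≥ 0.
k=0: 9 kHz.
k=1: 22 kHz, 40 kHz.
k=2: 53 kHz, 71 kHz.
k=3: 84 kHz, 102 kHz.
k=4: 115 kHz, 133 kHz.
Within [39.5 kHz, 106 kHz]: 40 kHz, 53 kHz, 71 kHz, 84 kHz, 102 kHz.

40 kHz, 53 kHz, 71 kHz, 84 kHz, 102 kHz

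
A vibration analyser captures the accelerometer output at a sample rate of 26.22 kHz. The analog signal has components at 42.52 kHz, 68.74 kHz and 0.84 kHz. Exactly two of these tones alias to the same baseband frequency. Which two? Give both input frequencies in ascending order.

42.52 kHz, 68.74 kHz

fs/2 = 13.11 kHz.
42.52 kHz mod fs = 16.3 kHz.
16.3 kHz > fs/2 = 13.11 kHz, folds to fs − 16.3 kHz = 9.92 kHz.
68.74 kHz mod fs = 16.3 kHz.
16.3 kHz > fs/2 = 13.11 kHz, folds to fs − 16.3 kHz = 9.92 kHz.
0.84 kHz ≤ fs/2 = 13.11 kHz, passes unchanged.
42.52 kHz and 68.74 kHz both map to 9.92 kHz.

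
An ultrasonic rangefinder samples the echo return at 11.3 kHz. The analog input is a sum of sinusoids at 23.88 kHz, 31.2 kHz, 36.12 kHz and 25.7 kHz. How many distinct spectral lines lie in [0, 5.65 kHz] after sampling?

4

fs/2 = 5.65 kHz.
23.88 kHz mod fs = 1.28 kHz.
1.28 kHz ≤ fs/2 = 5.65 kHz, appears at 1.28 kHz.
31.2 kHz mod fs = 8.6 kHz.
8.6 kHz > fs/2 = 5.65 kHz, folds to fs − 8.6 kHz = 2.7 kHz.
36.12 kHz mod fs = 2.22 kHz.
2.22 kHz ≤ fs/2 = 5.65 kHz, appears at 2.22 kHz.
25.7 kHz mod fs = 3.1 kHz.
3.1 kHz ≤ fs/2 = 5.65 kHz, appears at 3.1 kHz.
Distinct values: {1.28 kHz, 2.22 kHz, 2.7 kHz, 3.1 kHz} → 4.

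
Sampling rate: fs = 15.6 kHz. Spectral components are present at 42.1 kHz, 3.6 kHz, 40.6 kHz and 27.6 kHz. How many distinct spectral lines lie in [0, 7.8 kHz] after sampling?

3

fs/2 = 7.8 kHz.
42.1 kHz mod fs = 10.9 kHz.
10.9 kHz > fs/2 = 7.8 kHz, folds to fs − 10.9 kHz = 4.7 kHz.
3.6 kHz ≤ fs/2 = 7.8 kHz, passes unchanged.
40.6 kHz mod fs = 9.4 kHz.
9.4 kHz > fs/2 = 7.8 kHz, folds to fs − 9.4 kHz = 6.2 kHz.
27.6 kHz mod fs = 12 kHz.
12 kHz > fs/2 = 7.8 kHz, folds to fs − 12 kHz = 3.6 kHz.
Distinct values: {3.6 kHz, 4.7 kHz, 6.2 kHz} → 3.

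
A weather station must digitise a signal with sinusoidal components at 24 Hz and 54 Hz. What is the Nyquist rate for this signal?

108 Hz

Highest-frequency component: 54 Hz.
Nyquist rate = 2 × 54 Hz = 108 Hz.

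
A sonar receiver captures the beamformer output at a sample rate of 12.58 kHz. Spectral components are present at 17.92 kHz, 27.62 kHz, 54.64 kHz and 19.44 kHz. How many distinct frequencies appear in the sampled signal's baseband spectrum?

fs/2 = 6.29 kHz.
17.92 kHz mod fs = 5.34 kHz.
5.34 kHz ≤ fs/2 = 6.29 kHz, appears at 5.34 kHz.
27.62 kHz mod fs = 2.46 kHz.
2.46 kHz ≤ fs/2 = 6.29 kHz, appears at 2.46 kHz.
54.64 kHz mod fs = 4.32 kHz.
4.32 kHz ≤ fs/2 = 6.29 kHz, appears at 4.32 kHz.
19.44 kHz mod fs = 6.86 kHz.
6.86 kHz > fs/2 = 6.29 kHz, folds to fs − 6.86 kHz = 5.72 kHz.
Distinct values: {2.46 kHz, 4.32 kHz, 5.34 kHz, 5.72 kHz} → 4.

4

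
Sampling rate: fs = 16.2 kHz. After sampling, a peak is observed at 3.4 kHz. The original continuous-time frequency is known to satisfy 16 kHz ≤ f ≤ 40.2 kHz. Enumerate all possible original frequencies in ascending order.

Frequencies that alias to 3.4 kHz are k·fs ± 3.4 kHz for integer k ≥ 0.
k=0: 3.4 kHz.
k=1: 12.8 kHz, 19.6 kHz.
k=2: 29 kHz, 35.8 kHz.
k=3: 45.2 kHz, 52 kHz.
Within [16 kHz, 40.2 kHz]: 19.6 kHz, 29 kHz, 35.8 kHz.

19.6 kHz, 29 kHz, 35.8 kHz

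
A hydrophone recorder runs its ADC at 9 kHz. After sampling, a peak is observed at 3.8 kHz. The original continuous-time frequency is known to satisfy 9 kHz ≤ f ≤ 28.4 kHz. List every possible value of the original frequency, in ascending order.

12.8 kHz, 14.2 kHz, 21.8 kHz, 23.2 kHz

Frequencies that alias to 3.8 kHz are k·fs ± 3.8 kHz for integer k ≥ 0.
k=0: 3.8 kHz.
k=1: 5.2 kHz, 12.8 kHz.
k=2: 14.2 kHz, 21.8 kHz.
k=3: 23.2 kHz, 30.8 kHz.
k=4: 32.2 kHz, 39.8 kHz.
Within [9 kHz, 28.4 kHz]: 12.8 kHz, 14.2 kHz, 21.8 kHz, 23.2 kHz.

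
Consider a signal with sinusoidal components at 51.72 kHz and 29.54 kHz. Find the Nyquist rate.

Highest-frequency component: 51.72 kHz.
Nyquist rate = 2 × 51.72 kHz = 103.44 kHz.

103.44 kHz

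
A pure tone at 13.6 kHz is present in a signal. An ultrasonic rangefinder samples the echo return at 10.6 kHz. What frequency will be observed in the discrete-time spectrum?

13.6 kHz mod fs = 3 kHz.
3 kHz ≤ fs/2 = 5.3 kHz, appears at 3 kHz.

3 kHz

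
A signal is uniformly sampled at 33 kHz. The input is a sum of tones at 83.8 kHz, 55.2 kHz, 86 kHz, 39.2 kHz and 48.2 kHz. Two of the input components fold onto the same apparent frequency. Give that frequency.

fs/2 = 16.5 kHz.
83.8 kHz mod fs = 17.8 kHz.
17.8 kHz > fs/2 = 16.5 kHz, folds to fs − 17.8 kHz = 15.2 kHz.
55.2 kHz mod fs = 22.2 kHz.
22.2 kHz > fs/2 = 16.5 kHz, folds to fs − 22.2 kHz = 10.8 kHz.
86 kHz mod fs = 20 kHz.
20 kHz > fs/2 = 16.5 kHz, folds to fs − 20 kHz = 13 kHz.
39.2 kHz mod fs = 6.2 kHz.
6.2 kHz ≤ fs/2 = 16.5 kHz, appears at 6.2 kHz.
48.2 kHz mod fs = 15.2 kHz.
15.2 kHz ≤ fs/2 = 16.5 kHz, appears at 15.2 kHz.
48.2 kHz and 83.8 kHz both map to 15.2 kHz.

15.2 kHz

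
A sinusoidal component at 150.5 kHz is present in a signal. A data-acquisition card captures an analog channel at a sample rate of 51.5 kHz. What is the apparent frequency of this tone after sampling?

150.5 kHz mod fs = 47.5 kHz.
47.5 kHz > fs/2 = 25.75 kHz, folds to fs − 47.5 kHz = 4 kHz.

4 kHz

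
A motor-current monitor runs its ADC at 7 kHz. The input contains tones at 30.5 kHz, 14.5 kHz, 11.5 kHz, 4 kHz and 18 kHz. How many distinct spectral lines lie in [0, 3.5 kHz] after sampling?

fs/2 = 3.5 kHz.
30.5 kHz mod fs = 2.5 kHz.
2.5 kHz ≤ fs/2 = 3.5 kHz, appears at 2.5 kHz.
14.5 kHz mod fs = 0.5 kHz.
0.5 kHz ≤ fs/2 = 3.5 kHz, appears at 0.5 kHz.
11.5 kHz mod fs = 4.5 kHz.
4.5 kHz > fs/2 = 3.5 kHz, folds to fs − 4.5 kHz = 2.5 kHz.
4 kHz > fs/2 = 3.5 kHz, folds to fs − 4 kHz = 3 kHz.
18 kHz mod fs = 4 kHz.
4 kHz > fs/2 = 3.5 kHz, folds to fs − 4 kHz = 3 kHz.
Distinct values: {0.5 kHz, 2.5 kHz, 3 kHz} → 3.

3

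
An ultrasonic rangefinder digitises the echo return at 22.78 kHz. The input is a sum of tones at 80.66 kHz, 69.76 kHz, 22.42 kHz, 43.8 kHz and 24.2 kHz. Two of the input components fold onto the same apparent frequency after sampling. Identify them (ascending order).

fs/2 = 11.39 kHz.
80.66 kHz mod fs = 12.32 kHz.
12.32 kHz > fs/2 = 11.39 kHz, folds to fs − 12.32 kHz = 10.46 kHz.
69.76 kHz mod fs = 1.42 kHz.
1.42 kHz ≤ fs/2 = 11.39 kHz, appears at 1.42 kHz.
22.42 kHz > fs/2 = 11.39 kHz, folds to fs − 22.42 kHz = 0.36 kHz.
43.8 kHz mod fs = 21.02 kHz.
21.02 kHz > fs/2 = 11.39 kHz, folds to fs − 21.02 kHz = 1.76 kHz.
24.2 kHz mod fs = 1.42 kHz.
1.42 kHz ≤ fs/2 = 11.39 kHz, appears at 1.42 kHz.
24.2 kHz and 69.76 kHz both map to 1.42 kHz.

24.2 kHz, 69.76 kHz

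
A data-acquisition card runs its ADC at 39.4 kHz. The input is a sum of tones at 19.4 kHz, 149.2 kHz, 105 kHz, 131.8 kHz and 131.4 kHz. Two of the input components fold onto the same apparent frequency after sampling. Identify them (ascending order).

105 kHz, 131.4 kHz

fs/2 = 19.7 kHz.
19.4 kHz ≤ fs/2 = 19.7 kHz, passes unchanged.
149.2 kHz mod fs = 31 kHz.
31 kHz > fs/2 = 19.7 kHz, folds to fs − 31 kHz = 8.4 kHz.
105 kHz mod fs = 26.2 kHz.
26.2 kHz > fs/2 = 19.7 kHz, folds to fs − 26.2 kHz = 13.2 kHz.
131.8 kHz mod fs = 13.6 kHz.
13.6 kHz ≤ fs/2 = 19.7 kHz, appears at 13.6 kHz.
131.4 kHz mod fs = 13.2 kHz.
13.2 kHz ≤ fs/2 = 19.7 kHz, appears at 13.2 kHz.
105 kHz and 131.4 kHz both map to 13.2 kHz.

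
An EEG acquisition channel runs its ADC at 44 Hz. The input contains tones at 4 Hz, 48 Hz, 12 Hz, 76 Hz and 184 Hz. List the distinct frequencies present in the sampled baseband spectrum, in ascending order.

fs/2 = 22 Hz.
4 Hz ≤ fs/2 = 22 Hz, passes unchanged.
48 Hz mod fs = 4 Hz.
4 Hz ≤ fs/2 = 22 Hz, appears at 4 Hz.
12 Hz ≤ fs/2 = 22 Hz, passes unchanged.
76 Hz mod fs = 32 Hz.
32 Hz > fs/2 = 22 Hz, folds to fs − 32 Hz = 12 Hz.
184 Hz mod fs = 8 Hz.
8 Hz ≤ fs/2 = 22 Hz, appears at 8 Hz.
Distinct values: {4 Hz, 8 Hz, 12 Hz}.

4 Hz, 8 Hz, 12 Hz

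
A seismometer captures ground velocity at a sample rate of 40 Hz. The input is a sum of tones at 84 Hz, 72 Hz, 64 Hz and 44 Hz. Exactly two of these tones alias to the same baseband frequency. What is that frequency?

fs/2 = 20 Hz.
84 Hz mod fs = 4 Hz.
4 Hz ≤ fs/2 = 20 Hz, appears at 4 Hz.
72 Hz mod fs = 32 Hz.
32 Hz > fs/2 = 20 Hz, folds to fs − 32 Hz = 8 Hz.
64 Hz mod fs = 24 Hz.
24 Hz > fs/2 = 20 Hz, folds to fs − 24 Hz = 16 Hz.
44 Hz mod fs = 4 Hz.
4 Hz ≤ fs/2 = 20 Hz, appears at 4 Hz.
44 Hz and 84 Hz both map to 4 Hz.

4 Hz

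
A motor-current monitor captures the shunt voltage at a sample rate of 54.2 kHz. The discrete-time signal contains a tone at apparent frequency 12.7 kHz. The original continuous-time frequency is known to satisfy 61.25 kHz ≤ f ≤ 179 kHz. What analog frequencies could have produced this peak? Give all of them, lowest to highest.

Frequencies that alias to 12.7 kHz are k·fs ± 12.7 kHz for integer k ≥ 0.
k=0: 12.7 kHz.
k=1: 41.5 kHz, 66.9 kHz.
k=2: 95.7 kHz, 121.1 kHz.
k=3: 149.9 kHz, 175.3 kHz.
k=4: 204.1 kHz, 229.5 kHz.
Within [61.25 kHz, 179 kHz]: 66.9 kHz, 95.7 kHz, 121.1 kHz, 149.9 kHz, 175.3 kHz.

66.9 kHz, 95.7 kHz, 121.1 kHz, 149.9 kHz, 175.3 kHz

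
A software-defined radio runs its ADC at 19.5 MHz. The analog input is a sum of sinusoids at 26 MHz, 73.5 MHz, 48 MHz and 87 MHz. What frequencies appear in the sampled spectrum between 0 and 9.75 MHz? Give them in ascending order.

fs/2 = 9.75 MHz.
26 MHz mod fs = 6.5 MHz.
6.5 MHz ≤ fs/2 = 9.75 MHz, appears at 6.5 MHz.
73.5 MHz mod fs = 15 MHz.
15 MHz > fs/2 = 9.75 MHz, folds to fs − 15 MHz = 4.5 MHz.
48 MHz mod fs = 9 MHz.
9 MHz ≤ fs/2 = 9.75 MHz, appears at 9 MHz.
87 MHz mod fs = 9 MHz.
9 MHz ≤ fs/2 = 9.75 MHz, appears at 9 MHz.
Distinct values: {4.5 MHz, 6.5 MHz, 9 MHz}.

4.5 MHz, 6.5 MHz, 9 MHz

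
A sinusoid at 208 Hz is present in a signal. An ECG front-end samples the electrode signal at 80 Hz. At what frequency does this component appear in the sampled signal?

32 Hz

208 Hz mod fs = 48 Hz.
48 Hz > fs/2 = 40 Hz, folds to fs − 48 Hz = 32 Hz.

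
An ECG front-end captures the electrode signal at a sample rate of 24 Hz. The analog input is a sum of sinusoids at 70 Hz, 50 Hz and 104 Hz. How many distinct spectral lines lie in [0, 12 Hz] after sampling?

2

fs/2 = 12 Hz.
70 Hz mod fs = 22 Hz.
22 Hz > fs/2 = 12 Hz, folds to fs − 22 Hz = 2 Hz.
50 Hz mod fs = 2 Hz.
2 Hz ≤ fs/2 = 12 Hz, appears at 2 Hz.
104 Hz mod fs = 8 Hz.
8 Hz ≤ fs/2 = 12 Hz, appears at 8 Hz.
Distinct values: {2 Hz, 8 Hz} → 2.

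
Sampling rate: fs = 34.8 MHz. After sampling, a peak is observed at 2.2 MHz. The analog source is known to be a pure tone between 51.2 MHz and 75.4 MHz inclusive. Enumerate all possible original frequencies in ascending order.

67.4 MHz, 71.8 MHz

Frequencies that alias to 2.2 MHz are k·fs ± 2.2 MHz for integer k ≥ 0.
k=0: 2.2 MHz.
k=1: 32.6 MHz, 37 MHz.
k=2: 67.4 MHz, 71.8 MHz.
k=3: 102.2 MHz, 106.6 MHz.
Within [51.2 MHz, 75.4 MHz]: 67.4 MHz, 71.8 MHz.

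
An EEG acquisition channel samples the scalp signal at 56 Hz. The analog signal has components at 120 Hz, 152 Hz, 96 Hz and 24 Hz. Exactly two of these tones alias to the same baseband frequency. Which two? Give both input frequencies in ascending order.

96 Hz, 152 Hz

fs/2 = 28 Hz.
120 Hz mod fs = 8 Hz.
8 Hz ≤ fs/2 = 28 Hz, appears at 8 Hz.
152 Hz mod fs = 40 Hz.
40 Hz > fs/2 = 28 Hz, folds to fs − 40 Hz = 16 Hz.
96 Hz mod fs = 40 Hz.
40 Hz > fs/2 = 28 Hz, folds to fs − 40 Hz = 16 Hz.
24 Hz ≤ fs/2 = 28 Hz, passes unchanged.
96 Hz and 152 Hz both map to 16 Hz.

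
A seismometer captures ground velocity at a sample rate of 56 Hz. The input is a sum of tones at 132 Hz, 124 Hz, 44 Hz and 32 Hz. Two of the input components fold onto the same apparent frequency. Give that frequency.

12 Hz

fs/2 = 28 Hz.
132 Hz mod fs = 20 Hz.
20 Hz ≤ fs/2 = 28 Hz, appears at 20 Hz.
124 Hz mod fs = 12 Hz.
12 Hz ≤ fs/2 = 28 Hz, appears at 12 Hz.
44 Hz > fs/2 = 28 Hz, folds to fs − 44 Hz = 12 Hz.
32 Hz > fs/2 = 28 Hz, folds to fs − 32 Hz = 24 Hz.
44 Hz and 124 Hz both map to 12 Hz.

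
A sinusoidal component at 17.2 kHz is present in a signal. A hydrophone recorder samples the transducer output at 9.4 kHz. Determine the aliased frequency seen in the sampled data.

17.2 kHz mod fs = 7.8 kHz.
7.8 kHz > fs/2 = 4.7 kHz, folds to fs − 7.8 kHz = 1.6 kHz.

1.6 kHz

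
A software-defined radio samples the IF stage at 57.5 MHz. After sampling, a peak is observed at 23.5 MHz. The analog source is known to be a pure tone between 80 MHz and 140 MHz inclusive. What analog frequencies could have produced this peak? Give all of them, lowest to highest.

81 MHz, 91.5 MHz, 138.5 MHz

Frequencies that alias to 23.5 MHz are k·fs ± 23.5 MHz for integer k ≥ 0.
k=0: 23.5 MHz.
k=1: 34 MHz, 81 MHz.
k=2: 91.5 MHz, 138.5 MHz.
k=3: 149 MHz, 196 MHz.
Within [80 MHz, 140 MHz]: 81 MHz, 91.5 MHz, 138.5 MHz.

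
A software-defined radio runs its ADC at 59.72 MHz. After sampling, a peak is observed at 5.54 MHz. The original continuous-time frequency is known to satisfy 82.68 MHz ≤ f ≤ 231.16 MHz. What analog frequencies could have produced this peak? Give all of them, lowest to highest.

113.9 MHz, 124.98 MHz, 173.62 MHz, 184.7 MHz

Frequencies that alias to 5.54 MHz are k·fs ± 5.54 MHz for integer k ≥ 0.
k=0: 5.54 MHz.
k=1: 54.18 MHz, 65.26 MHz.
k=2: 113.9 MHz, 124.98 MHz.
k=3: 173.62 MHz, 184.7 MHz.
k=4: 233.34 MHz, 244.42 MHz.
Within [82.68 MHz, 231.16 MHz]: 113.9 MHz, 124.98 MHz, 173.62 MHz, 184.7 MHz.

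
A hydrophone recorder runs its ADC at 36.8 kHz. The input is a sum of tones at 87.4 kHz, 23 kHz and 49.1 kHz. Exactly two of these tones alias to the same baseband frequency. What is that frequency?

fs/2 = 18.4 kHz.
87.4 kHz mod fs = 13.8 kHz.
13.8 kHz ≤ fs/2 = 18.4 kHz, appears at 13.8 kHz.
23 kHz > fs/2 = 18.4 kHz, folds to fs − 23 kHz = 13.8 kHz.
49.1 kHz mod fs = 12.3 kHz.
12.3 kHz ≤ fs/2 = 18.4 kHz, appears at 12.3 kHz.
23 kHz and 87.4 kHz both map to 13.8 kHz.

13.8 kHz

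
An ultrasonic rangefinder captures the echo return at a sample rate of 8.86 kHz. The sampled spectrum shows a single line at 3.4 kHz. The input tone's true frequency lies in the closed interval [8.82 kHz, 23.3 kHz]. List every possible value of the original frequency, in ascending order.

12.26 kHz, 14.32 kHz, 21.12 kHz, 23.18 kHz

Frequencies that alias to 3.4 kHz are k·fs ± 3.4 kHz for integer k ≥ 0.
k=0: 3.4 kHz.
k=1: 5.46 kHz, 12.26 kHz.
k=2: 14.32 kHz, 21.12 kHz.
k=3: 23.18 kHz, 29.98 kHz.
k=4: 32.04 kHz, 38.84 kHz.
Within [8.82 kHz, 23.3 kHz]: 12.26 kHz, 14.32 kHz, 21.12 kHz, 23.18 kHz.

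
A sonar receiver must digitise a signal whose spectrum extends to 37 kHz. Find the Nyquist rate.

74 kHz

Nyquist rate = 2 × 37 kHz = 74 kHz.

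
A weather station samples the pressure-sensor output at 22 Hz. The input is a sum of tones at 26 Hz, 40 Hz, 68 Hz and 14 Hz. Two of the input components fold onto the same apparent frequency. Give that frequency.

fs/2 = 11 Hz.
26 Hz mod fs = 4 Hz.
4 Hz ≤ fs/2 = 11 Hz, appears at 4 Hz.
40 Hz mod fs = 18 Hz.
18 Hz > fs/2 = 11 Hz, folds to fs − 18 Hz = 4 Hz.
68 Hz mod fs = 2 Hz.
2 Hz ≤ fs/2 = 11 Hz, appears at 2 Hz.
14 Hz > fs/2 = 11 Hz, folds to fs − 14 Hz = 8 Hz.
26 Hz and 40 Hz both map to 4 Hz.

4 Hz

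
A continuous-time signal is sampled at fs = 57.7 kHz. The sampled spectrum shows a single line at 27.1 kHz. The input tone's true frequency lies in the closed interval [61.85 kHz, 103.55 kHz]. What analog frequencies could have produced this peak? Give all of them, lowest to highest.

84.8 kHz, 88.3 kHz

Frequencies that alias to 27.1 kHz are k·fs ± 27.1 kHz for integer k ≥ 0.
k=0: 27.1 kHz.
k=1: 30.6 kHz, 84.8 kHz.
k=2: 88.3 kHz, 142.5 kHz.
k=3: 146 kHz, 200.2 kHz.
Within [61.85 kHz, 103.55 kHz]: 84.8 kHz, 88.3 kHz.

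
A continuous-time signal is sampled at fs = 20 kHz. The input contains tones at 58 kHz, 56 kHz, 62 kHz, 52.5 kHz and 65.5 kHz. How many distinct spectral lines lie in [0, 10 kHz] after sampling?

4

fs/2 = 10 kHz.
58 kHz mod fs = 18 kHz.
18 kHz > fs/2 = 10 kHz, folds to fs − 18 kHz = 2 kHz.
56 kHz mod fs = 16 kHz.
16 kHz > fs/2 = 10 kHz, folds to fs − 16 kHz = 4 kHz.
62 kHz mod fs = 2 kHz.
2 kHz ≤ fs/2 = 10 kHz, appears at 2 kHz.
52.5 kHz mod fs = 12.5 kHz.
12.5 kHz > fs/2 = 10 kHz, folds to fs − 12.5 kHz = 7.5 kHz.
65.5 kHz mod fs = 5.5 kHz.
5.5 kHz ≤ fs/2 = 10 kHz, appears at 5.5 kHz.
Distinct values: {2 kHz, 4 kHz, 5.5 kHz, 7.5 kHz} → 4.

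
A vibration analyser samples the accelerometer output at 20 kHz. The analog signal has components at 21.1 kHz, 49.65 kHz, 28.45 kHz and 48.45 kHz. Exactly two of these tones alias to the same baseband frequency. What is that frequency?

8.45 kHz

fs/2 = 10 kHz.
21.1 kHz mod fs = 1.1 kHz.
1.1 kHz ≤ fs/2 = 10 kHz, appears at 1.1 kHz.
49.65 kHz mod fs = 9.65 kHz.
9.65 kHz ≤ fs/2 = 10 kHz, appears at 9.65 kHz.
28.45 kHz mod fs = 8.45 kHz.
8.45 kHz ≤ fs/2 = 10 kHz, appears at 8.45 kHz.
48.45 kHz mod fs = 8.45 kHz.
8.45 kHz ≤ fs/2 = 10 kHz, appears at 8.45 kHz.
28.45 kHz and 48.45 kHz both map to 8.45 kHz.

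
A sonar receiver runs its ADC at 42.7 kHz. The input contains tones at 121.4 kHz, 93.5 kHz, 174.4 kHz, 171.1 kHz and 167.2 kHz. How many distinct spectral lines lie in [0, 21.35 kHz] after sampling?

fs/2 = 21.35 kHz.
121.4 kHz mod fs = 36 kHz.
36 kHz > fs/2 = 21.35 kHz, folds to fs − 36 kHz = 6.7 kHz.
93.5 kHz mod fs = 8.1 kHz.
8.1 kHz ≤ fs/2 = 21.35 kHz, appears at 8.1 kHz.
174.4 kHz mod fs = 3.6 kHz.
3.6 kHz ≤ fs/2 = 21.35 kHz, appears at 3.6 kHz.
171.1 kHz mod fs = 0.3 kHz.
0.3 kHz ≤ fs/2 = 21.35 kHz, appears at 0.3 kHz.
167.2 kHz mod fs = 39.1 kHz.
39.1 kHz > fs/2 = 21.35 kHz, folds to fs − 39.1 kHz = 3.6 kHz.
Distinct values: {0.3 kHz, 3.6 kHz, 6.7 kHz, 8.1 kHz} → 4.

4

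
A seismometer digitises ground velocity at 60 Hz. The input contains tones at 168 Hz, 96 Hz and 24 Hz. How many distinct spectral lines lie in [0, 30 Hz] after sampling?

fs/2 = 30 Hz.
168 Hz mod fs = 48 Hz.
48 Hz > fs/2 = 30 Hz, folds to fs − 48 Hz = 12 Hz.
96 Hz mod fs = 36 Hz.
36 Hz > fs/2 = 30 Hz, folds to fs − 36 Hz = 24 Hz.
24 Hz ≤ fs/2 = 30 Hz, passes unchanged.
Distinct values: {12 Hz, 24 Hz} → 2.

2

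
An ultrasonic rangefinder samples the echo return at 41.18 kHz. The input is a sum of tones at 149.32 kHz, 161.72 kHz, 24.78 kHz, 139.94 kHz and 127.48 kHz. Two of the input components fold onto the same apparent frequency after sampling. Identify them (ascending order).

fs/2 = 20.59 kHz.
149.32 kHz mod fs = 25.78 kHz.
25.78 kHz > fs/2 = 20.59 kHz, folds to fs − 25.78 kHz = 15.4 kHz.
161.72 kHz mod fs = 38.18 kHz.
38.18 kHz > fs/2 = 20.59 kHz, folds to fs − 38.18 kHz = 3 kHz.
24.78 kHz > fs/2 = 20.59 kHz, folds to fs − 24.78 kHz = 16.4 kHz.
139.94 kHz mod fs = 16.4 kHz.
16.4 kHz ≤ fs/2 = 20.59 kHz, appears at 16.4 kHz.
127.48 kHz mod fs = 3.94 kHz.
3.94 kHz ≤ fs/2 = 20.59 kHz, appears at 3.94 kHz.
24.78 kHz and 139.94 kHz both map to 16.4 kHz.

24.78 kHz, 139.94 kHz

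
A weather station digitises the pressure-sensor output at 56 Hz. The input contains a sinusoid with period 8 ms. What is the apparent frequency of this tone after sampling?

T = 8 ms → f = 1/T = 125 Hz.
125 Hz mod fs = 13 Hz.
13 Hz ≤ fs/2 = 28 Hz, appears at 13 Hz.

13 Hz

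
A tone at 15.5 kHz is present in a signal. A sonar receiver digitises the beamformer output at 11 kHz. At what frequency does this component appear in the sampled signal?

4.5 kHz

15.5 kHz mod fs = 4.5 kHz.
4.5 kHz ≤ fs/2 = 5.5 kHz, appears at 4.5 kHz.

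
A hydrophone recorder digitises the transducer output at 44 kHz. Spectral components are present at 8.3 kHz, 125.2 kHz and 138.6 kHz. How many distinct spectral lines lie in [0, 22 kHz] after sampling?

fs/2 = 22 kHz.
8.3 kHz ≤ fs/2 = 22 kHz, passes unchanged.
125.2 kHz mod fs = 37.2 kHz.
37.2 kHz > fs/2 = 22 kHz, folds to fs − 37.2 kHz = 6.8 kHz.
138.6 kHz mod fs = 6.6 kHz.
6.6 kHz ≤ fs/2 = 22 kHz, appears at 6.6 kHz.
Distinct values: {6.6 kHz, 6.8 kHz, 8.3 kHz} → 3.

3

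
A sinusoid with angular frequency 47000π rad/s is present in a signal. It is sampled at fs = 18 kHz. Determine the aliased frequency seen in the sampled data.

ω = 47000π rad/s → f = ω/(2π) = 23500 Hz = 23.5 kHz.
23.5 kHz mod fs = 5.5 kHz.
5.5 kHz ≤ fs/2 = 9 kHz, appears at 5.5 kHz.

5.5 kHz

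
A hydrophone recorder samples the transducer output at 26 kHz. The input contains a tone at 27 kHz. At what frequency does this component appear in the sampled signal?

1 kHz

27 kHz mod fs = 1 kHz.
1 kHz ≤ fs/2 = 13 kHz, appears at 1 kHz.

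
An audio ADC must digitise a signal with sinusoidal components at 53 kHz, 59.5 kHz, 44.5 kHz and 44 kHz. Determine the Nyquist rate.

119 kHz

Highest-frequency component: 59.5 kHz.
Nyquist rate = 2 × 59.5 kHz = 119 kHz.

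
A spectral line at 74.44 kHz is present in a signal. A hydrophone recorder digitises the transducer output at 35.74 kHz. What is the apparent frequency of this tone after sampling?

2.96 kHz

74.44 kHz mod fs = 2.96 kHz.
2.96 kHz ≤ fs/2 = 17.87 kHz, appears at 2.96 kHz.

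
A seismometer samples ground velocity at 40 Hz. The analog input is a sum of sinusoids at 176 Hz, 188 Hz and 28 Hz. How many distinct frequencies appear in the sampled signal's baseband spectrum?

fs/2 = 20 Hz.
176 Hz mod fs = 16 Hz.
16 Hz ≤ fs/2 = 20 Hz, appears at 16 Hz.
188 Hz mod fs = 28 Hz.
28 Hz > fs/2 = 20 Hz, folds to fs − 28 Hz = 12 Hz.
28 Hz > fs/2 = 20 Hz, folds to fs − 28 Hz = 12 Hz.
Distinct values: {12 Hz, 16 Hz} → 2.

2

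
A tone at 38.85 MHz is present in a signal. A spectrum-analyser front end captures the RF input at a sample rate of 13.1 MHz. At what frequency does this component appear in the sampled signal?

0.45 MHz

38.85 MHz mod fs = 12.65 MHz.
12.65 MHz > fs/2 = 6.55 MHz, folds to fs − 12.65 MHz = 0.45 MHz.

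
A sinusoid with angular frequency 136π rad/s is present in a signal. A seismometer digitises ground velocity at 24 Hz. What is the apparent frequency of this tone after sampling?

4 Hz

ω = 136π rad/s → f = ω/(2π) = 68 Hz.
68 Hz mod fs = 20 Hz.
20 Hz > fs/2 = 12 Hz, folds to fs − 20 Hz = 4 Hz.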